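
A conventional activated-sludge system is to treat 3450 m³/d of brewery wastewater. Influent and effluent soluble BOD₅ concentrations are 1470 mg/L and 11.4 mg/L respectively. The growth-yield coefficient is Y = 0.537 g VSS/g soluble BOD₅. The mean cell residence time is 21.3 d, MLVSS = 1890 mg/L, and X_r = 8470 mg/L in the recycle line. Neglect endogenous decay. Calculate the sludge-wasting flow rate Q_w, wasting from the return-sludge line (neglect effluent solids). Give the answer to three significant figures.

Q_w ≈ 319 m³/d

Biomass mass balance (decay neglected): V·X = Y·Q·(S₀ − S)·θ_c, so V = 0.537 × 3450 × (1470 − 11.4) × 21.3 / 1890 = 30454 m³.
θ_c = V·X/(Q_w·X_r) when wasting from the recycle, so Q_w = V·X/(θ_c·X_r) = 30454 × 1890 / (21.3 × 8470) = 319.0 m³/d.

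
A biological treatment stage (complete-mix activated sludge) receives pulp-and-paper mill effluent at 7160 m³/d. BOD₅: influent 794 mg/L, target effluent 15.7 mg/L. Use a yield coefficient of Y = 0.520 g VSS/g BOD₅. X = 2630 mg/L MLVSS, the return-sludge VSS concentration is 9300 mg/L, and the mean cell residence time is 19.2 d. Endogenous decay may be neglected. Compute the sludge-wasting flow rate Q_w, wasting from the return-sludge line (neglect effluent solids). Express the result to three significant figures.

With k_d = 0 the design equation reduces to V = Y Q (S₀−S) θ_c / X = 0.520 × 7160 × (794 − 15.7) × 19.2 / 2630 = 21155 m³.
Wasting from the return line (neglecting effluent solids): Q_w = V·X / (θ_c·X_r) = 21155 × 2630 / (19.2 × 9300) = 311.6 m³/d.

Q_w ≈ 312 m³/d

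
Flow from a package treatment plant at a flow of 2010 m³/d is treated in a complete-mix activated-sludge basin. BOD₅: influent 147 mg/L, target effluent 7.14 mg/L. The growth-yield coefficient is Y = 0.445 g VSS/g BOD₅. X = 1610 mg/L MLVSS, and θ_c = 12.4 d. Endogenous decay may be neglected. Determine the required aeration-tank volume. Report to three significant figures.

V·X = Y·Q·ΔS·θ_c gives V = 0.445 × 2010 × (147 − 7.14) × 12.4 / 1610 = 963.5 m³.

V ≈ 963 m³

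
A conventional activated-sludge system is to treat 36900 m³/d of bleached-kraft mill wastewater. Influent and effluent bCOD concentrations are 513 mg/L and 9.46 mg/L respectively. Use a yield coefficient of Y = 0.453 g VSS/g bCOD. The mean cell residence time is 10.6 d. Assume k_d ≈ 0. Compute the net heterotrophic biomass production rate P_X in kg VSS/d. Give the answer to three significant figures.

P_X ≈ 8420 kg VSS/d

Since k_d ≈ 0, Y_obs = Y = 0.453 g VSS/g bCOD.
Q·(S₀ − S) = 36900 × (513 − 9.46) × 10⁻³ = 18581 kg/d removed.
P_X = Y_obs · Q(S₀ − S) = 0.4530 × 18581 = 8417 kg VSS/d.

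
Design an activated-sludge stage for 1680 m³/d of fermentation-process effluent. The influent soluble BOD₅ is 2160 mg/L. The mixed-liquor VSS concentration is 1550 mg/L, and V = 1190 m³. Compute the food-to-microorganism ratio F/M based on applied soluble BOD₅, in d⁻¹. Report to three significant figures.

F/M = Q·S₀ / (V·X) = 1680 × 2160 / (1190 × 1550) = 1.967 g soluble BOD₅·(g VSS·d)⁻¹.

F/M ≈ 1.97 d⁻¹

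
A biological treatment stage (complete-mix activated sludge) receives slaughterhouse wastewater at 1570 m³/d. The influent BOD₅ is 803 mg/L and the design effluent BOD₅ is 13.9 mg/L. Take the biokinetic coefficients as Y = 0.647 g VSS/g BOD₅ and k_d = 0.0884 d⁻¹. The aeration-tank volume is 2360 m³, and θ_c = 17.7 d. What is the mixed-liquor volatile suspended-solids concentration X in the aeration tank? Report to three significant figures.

X ≈ 2340 mg/L

X = Y·Q·ΔS·θ_c / [V·(1 + k_d θ_c)] = 0.647 × 1570 × (803 − 13.9) × 17.7 / [2360 × (1 + 0.0884 × 17.7)] = 2344 mg/L.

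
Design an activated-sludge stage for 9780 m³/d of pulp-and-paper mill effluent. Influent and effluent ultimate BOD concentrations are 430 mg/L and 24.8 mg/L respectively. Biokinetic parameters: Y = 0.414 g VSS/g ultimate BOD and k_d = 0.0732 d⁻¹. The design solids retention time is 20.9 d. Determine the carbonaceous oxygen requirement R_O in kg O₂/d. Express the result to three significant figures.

The observed yield is Y_obs = Y/(1 + k_d·θ_c) = 0.414 / (1 + 0.0732 × 20.9) = 0.414 / 2.530 = 0.1636 g VSS per g ultimate BOD removed.
Mass of ultimate BOD removed per day: Q(S₀ − S) = 9780 × 405.2 g/m³ = 3963 kg/d.
P_X = Y_obs·Q·(S₀ − S) = 0.1636 × 3963 = 648.5 kg VSS/d.
R_O = Q·(S₀ − S) − 1.42·P_X = 3963 − 1.42 × 648.5 = 3042 kg O₂/d.

R_O ≈ 3040 kg O₂/d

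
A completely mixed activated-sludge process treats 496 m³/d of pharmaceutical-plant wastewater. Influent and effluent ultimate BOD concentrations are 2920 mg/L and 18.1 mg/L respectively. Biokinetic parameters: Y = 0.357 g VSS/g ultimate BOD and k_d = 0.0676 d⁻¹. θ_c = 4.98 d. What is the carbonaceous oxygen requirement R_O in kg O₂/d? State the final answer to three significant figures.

R_O ≈ 893 kg O₂/d

Correct the yield for decay: Y_obs = Y/(1 + k_d θ_c) = 0.357 / (1 + 0.0676 × 4.98) = 0.357 / 1.337 = 0.2671.
Substrate removed = Q·(S₀ − S) = 496 m³/d × (2920 − 18.1) g/m³ = 1.44×10^6 g/d = 1439 kg/d.
Biomass synthesised: P_X = Y_obs × 1439 = 384.4 kg VSS/d.
Carbonaceous O₂ demand = substrate oxidised − cell-mass equivalent = 1439 − 1.42 × 384.4 = 893.5 kg O₂/d.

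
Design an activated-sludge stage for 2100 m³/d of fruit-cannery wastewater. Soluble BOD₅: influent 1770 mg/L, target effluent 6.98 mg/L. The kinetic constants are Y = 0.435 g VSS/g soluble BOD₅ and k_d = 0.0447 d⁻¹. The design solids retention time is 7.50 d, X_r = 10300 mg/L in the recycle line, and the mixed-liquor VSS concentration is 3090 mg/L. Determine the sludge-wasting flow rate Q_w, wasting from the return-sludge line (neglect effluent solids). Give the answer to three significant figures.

Q_w ≈ 117 m³/d

Steady-state biomass mass balance: V·X·(1 + k_d·θ_c) = Y·Q·(S₀ − S)·θ_c, so V = 0.435 × 2100 × (1770 − 6.98) × 7.50 / [3090 × (1 + 0.0447 × 7.50)] = 1.21×10^7 / 4126 = 2928 m³.
Wasting from the return line (neglecting effluent solids): Q_w = V·X / (θ_c·X_r) = 2928 × 3090 / (7.50 × 10300) = 117.1 m³/d.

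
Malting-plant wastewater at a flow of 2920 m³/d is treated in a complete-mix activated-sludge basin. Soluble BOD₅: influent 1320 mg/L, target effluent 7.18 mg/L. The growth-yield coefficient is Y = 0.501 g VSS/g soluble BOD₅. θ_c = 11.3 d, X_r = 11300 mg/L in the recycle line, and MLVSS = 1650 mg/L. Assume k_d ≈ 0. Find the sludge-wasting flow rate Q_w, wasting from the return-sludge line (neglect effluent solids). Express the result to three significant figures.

Biomass mass balance (decay neglected): V·X = Y·Q·(S₀ − S)·θ_c, so V = 0.501 × 2920 × (1320 − 7.18) × 11.3 / 1650 = 13153 m³.
θ_c = V·X/(Q_w·X_r) when wasting from the recycle, so Q_w = V·X/(θ_c·X_r) = 13153 × 1650 / (11.3 × 11300) = 170.0 m³/d.

Q_w ≈ 170 m³/d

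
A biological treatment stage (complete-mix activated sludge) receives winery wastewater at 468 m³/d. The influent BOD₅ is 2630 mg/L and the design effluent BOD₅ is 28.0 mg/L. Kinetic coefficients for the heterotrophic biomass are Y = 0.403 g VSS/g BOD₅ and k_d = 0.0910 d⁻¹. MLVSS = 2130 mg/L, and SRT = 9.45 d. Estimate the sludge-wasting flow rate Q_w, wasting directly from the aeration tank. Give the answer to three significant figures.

Rearranging the biomass balance for a CMAS with decay, V = Y·Q·ΔS·θ_c / [X·(1+k_d θ_c)] = 0.403 × 468 × (2630 − 28.0) × 9.45 / [2130 × (1 + 0.0910 × 9.45)] = 4.64×10^6 / 3962 = 1171 m³.
With mixed-liquor wasting, θ_c = V/Q_w, so Q_w = V/θ_c = 1171/9.45 = 123.9 m³/d.

Q_w ≈ 124 m³/d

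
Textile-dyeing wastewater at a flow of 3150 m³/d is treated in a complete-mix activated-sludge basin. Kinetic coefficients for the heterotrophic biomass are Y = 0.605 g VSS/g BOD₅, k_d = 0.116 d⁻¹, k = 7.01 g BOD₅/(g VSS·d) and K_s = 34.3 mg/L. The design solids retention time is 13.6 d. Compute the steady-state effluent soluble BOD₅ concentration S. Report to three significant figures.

S ≈ 1.60 mg/L

From the Monod/SRT balance for a CMAS, S = K_s·(1+k_d θ_c)/[θ_c·(Y k − k_d) − 1] = 34.3 × (1 + 0.116 × 13.6) / [13.6 × (0.605 × 7.01 − 0.116) − 1] = 88.41 / 55.10 = 1.605 mg/L.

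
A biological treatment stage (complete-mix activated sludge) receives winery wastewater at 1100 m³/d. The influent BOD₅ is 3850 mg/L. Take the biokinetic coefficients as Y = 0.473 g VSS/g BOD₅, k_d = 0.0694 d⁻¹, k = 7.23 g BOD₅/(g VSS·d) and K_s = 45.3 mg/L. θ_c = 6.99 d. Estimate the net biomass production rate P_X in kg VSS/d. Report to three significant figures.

P_X ≈ 1350 kg VSS/d

For a completely mixed reactor with recycle the Lawrence–McCarty relation gives S = K_s·(1 + k_d·θ_c) / [θ_c·(Y·k − k_d) − 1] = 45.3 × (1 + 0.0694 × 6.99) / [6.99 × (0.473 × 7.23 − 0.0694) − 1] = 67.28 / 22.42 = 3.001 mg/L.
Observed yield with endogenous decay: Y_obs = Y / (1 + k_d·θ_c) = 0.473 / (1 + 0.0694 × 6.99) = 0.473 / 1.485 = 0.3185 g VSS/g BOD₅.
Substrate removed = Q·(S₀ − S) = 1100 m³/d × (3850 − 3.00) g/m³ = 4.23×10^6 g/d = 4232 kg/d.
Net biomass production P_X = Y_obs × Q·(S₀ − S) = 0.3185 × 4232 = 1348 kg VSS/d.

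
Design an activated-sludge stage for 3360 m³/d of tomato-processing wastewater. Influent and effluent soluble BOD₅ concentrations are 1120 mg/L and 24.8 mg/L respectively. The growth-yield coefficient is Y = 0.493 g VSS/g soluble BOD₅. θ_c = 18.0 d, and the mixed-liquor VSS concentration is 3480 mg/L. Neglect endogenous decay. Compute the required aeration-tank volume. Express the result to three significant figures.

V ≈ 9380 m³

Biomass mass balance (decay neglected): V·X = Y·Q·(S₀ − S)·θ_c, so V = 0.493 × 3360 × (1120 − 24.8) × 18.0 / 3480 = 9384 m³.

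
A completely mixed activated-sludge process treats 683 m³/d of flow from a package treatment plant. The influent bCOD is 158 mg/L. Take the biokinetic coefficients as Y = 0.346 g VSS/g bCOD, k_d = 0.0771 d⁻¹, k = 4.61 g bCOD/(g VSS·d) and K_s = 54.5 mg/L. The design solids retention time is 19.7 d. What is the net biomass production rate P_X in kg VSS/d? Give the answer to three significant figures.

For a completely mixed reactor with recycle the Lawrence–McCarty relation gives S = K_s·(1 + k_d·θ_c) / [θ_c·(Y·k − k_d) − 1] = 54.5 × (1 + 0.0771 × 19.7) / [19.7 × (0.346 × 4.61 − 0.0771) − 1] = 137.3 / 28.90 = 4.749 mg/L.
Y_obs = Y / (1 + k_d θ_c) = 0.346 / (1 + 0.0771 × 19.7) = 0.346 / 2.519 = 0.1374.
Substrate removed = Q·(S₀ − S) = 683 m³/d × (158 − 4.75) g/m³ = 1.05×10^5 g/d = 104.7 kg/d.
Biomass produced: P_X = Y_obs·Q·ΔS = 0.1374 × 104.7 ≈ 14.38 kg VSS/d.

P_X ≈ 14.4 kg VSS/d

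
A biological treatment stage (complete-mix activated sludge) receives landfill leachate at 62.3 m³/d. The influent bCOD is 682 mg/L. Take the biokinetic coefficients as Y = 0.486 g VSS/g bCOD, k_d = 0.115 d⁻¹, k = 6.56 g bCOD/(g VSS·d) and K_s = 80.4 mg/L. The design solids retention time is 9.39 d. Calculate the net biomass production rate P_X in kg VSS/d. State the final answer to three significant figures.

P_X ≈ 9.84 kg VSS/d

Effluent substrate depends only on kinetics and SRT: S = K_s(1 + k_d θ_c) / [θ_c(Yk − k_d) − 1] = 80.4 × (1 + 0.115 × 9.39) / [9.39 × (0.486 × 6.56 − 0.115) − 1] = 167.2 / 27.86 = 6.003 mg/L.
Observed yield with endogenous decay: Y_obs = Y / (1 + k_d·θ_c) = 0.486 / (1 + 0.115 × 9.39) = 0.486 / 2.080 = 0.2337 g VSS/g bCOD.
Mass of bCOD removed per day: Q(S₀ − S) = 62.3 × 676.0 g/m³ = 42.11 kg/d.
Biomass produced: P_X = Y_obs·Q·ΔS = 0.2337 × 42.11 ≈ 9.841 kg VSS/d.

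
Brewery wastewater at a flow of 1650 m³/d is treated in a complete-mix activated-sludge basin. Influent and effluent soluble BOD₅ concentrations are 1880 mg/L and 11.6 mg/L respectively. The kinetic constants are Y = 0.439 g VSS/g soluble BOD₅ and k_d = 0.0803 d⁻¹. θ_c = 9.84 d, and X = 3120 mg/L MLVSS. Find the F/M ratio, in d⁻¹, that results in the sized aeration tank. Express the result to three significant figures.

Rearranging the biomass balance for a CMAS with decay, V = Y·Q·ΔS·θ_c / [X·(1+k_d θ_c)] = 0.439 × 1650 × (1880 − 11.6) × 9.84 / [3120 × (1 + 0.0803 × 9.84)] = 1.33×10^7 / 5585 = 2384 m³.
F/M = applied load / biomass = Q·S₀/(V·X) = 1650 × 1880 / (2384 × 3120) = 0.4170 d⁻¹.

F/M ≈ 0.417 d⁻¹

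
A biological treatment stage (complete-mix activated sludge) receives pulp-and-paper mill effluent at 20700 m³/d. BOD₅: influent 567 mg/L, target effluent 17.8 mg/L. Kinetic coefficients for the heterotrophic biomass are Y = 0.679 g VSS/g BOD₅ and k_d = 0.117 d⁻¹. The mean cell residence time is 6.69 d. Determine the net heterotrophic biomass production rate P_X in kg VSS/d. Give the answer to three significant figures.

P_X ≈ 4330 kg VSS/d

Observed yield with endogenous decay: Y_obs = Y / (1 + k_d·θ_c) = 0.679 / (1 + 0.117 × 6.69) = 0.679 / 1.783 = 0.3809 g VSS/g BOD₅.
Substrate removed = Q·(S₀ − S) = 20700 m³/d × (567 − 17.8) g/m³ = 1.14×10^7 g/d = 11368 kg/d.
So the net sludge growth is P_X = 0.3809 × 11368 = 4330 kg VSS/d.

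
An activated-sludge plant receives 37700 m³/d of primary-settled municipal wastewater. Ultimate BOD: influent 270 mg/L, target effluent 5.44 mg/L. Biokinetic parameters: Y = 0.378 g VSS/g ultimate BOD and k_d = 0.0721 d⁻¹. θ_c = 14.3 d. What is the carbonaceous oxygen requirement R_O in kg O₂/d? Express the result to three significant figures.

R_O ≈ 7340 kg O₂/d

Observed yield with endogenous decay: Y_obs = Y / (1 + k_d·θ_c) = 0.378 / (1 + 0.0721 × 14.3) = 0.378 / 2.031 = 0.1861 g VSS/g ultimate BOD.
ΔS = 270 − 5.44 = 264.6 mg/L, so the substrate removal rate is 37700 × 264.6/1000 = 9974 kg ultimate BOD/d.
P_X = Y_obs·Q·(S₀ − S) = 0.1861 × 9974 = 1856 kg VSS/d.
R_O = Q·ΔS − 1.42 P_X = 9974 − 2636 = 7338 kg O₂/d.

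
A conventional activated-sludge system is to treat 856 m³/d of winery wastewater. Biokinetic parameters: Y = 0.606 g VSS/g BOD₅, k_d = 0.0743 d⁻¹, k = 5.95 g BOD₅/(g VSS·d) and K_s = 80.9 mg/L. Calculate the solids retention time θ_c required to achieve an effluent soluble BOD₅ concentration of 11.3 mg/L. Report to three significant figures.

Specific growth rate at S = 11.3 mg/L: μ = YkS/(K_s+S) = 0.606·5.95·11.3/(80.9+11.3) = 0.4419 d⁻¹.
Then 1/θ_c = μ − k_d = 0.4419 − 0.0743 = 0.3676 d⁻¹, giving θ_c = 2.720 d.

θ_c ≈ 2.72 d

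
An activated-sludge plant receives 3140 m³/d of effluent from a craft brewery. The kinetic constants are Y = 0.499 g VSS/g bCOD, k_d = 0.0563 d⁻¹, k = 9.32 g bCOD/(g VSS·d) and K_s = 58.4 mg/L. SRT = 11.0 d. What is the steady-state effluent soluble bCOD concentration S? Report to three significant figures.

S ≈ 1.91 mg/L

Effluent substrate depends only on kinetics and SRT: S = K_s(1 + k_d θ_c) / [θ_c(Yk − k_d) − 1] = 58.4 × (1 + 0.0563 × 11.0) / [11.0 × (0.499 × 9.32 − 0.0563) − 1] = 94.57 / 49.54 = 1.909 mg/L.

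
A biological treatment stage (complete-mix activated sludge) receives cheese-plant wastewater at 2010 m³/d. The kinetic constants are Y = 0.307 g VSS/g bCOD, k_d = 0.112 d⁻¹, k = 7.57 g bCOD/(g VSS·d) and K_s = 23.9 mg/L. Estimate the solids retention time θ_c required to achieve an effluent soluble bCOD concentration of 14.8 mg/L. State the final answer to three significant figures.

θ_c ≈ 1.29 d

From 1/θ_c = Y·k·S/(K_s + S) − k_d: Y·k·S/(K_s+S) = 0.307 × 7.57 × 14.8 / (23.9 + 14.8) = 0.8888 d⁻¹.
Then 1/θ_c = μ − k_d = 0.8888 − 0.112 = 0.7768 d⁻¹, giving θ_c = 1.287 d.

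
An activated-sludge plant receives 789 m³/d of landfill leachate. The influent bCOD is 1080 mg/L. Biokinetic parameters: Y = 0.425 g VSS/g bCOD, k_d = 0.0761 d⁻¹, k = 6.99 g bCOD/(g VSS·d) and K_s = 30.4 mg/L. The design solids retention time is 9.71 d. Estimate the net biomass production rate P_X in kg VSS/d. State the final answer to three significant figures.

P_X ≈ 208 kg VSS/d

Effluent substrate depends only on kinetics and SRT: S = K_s(1 + k_d θ_c) / [θ_c(Yk − k_d) − 1] = 30.4 × (1 + 0.0761 × 9.71) / [9.71 × (0.425 × 6.99 − 0.0761) − 1] = 52.86 / 27.11 = 1.950 mg/L.
Y_obs = Y / (1 + k_d θ_c) = 0.425 / (1 + 0.0761 × 9.71) = 0.425 / 1.739 = 0.2444.
Mass of bCOD removed per day: Q(S₀ − S) = 789 × 1078 g/m³ = 850.6 kg/d.
Biomass produced: P_X = Y_obs·Q·ΔS = 0.2444 × 850.6 ≈ 207.9 kg VSS/d.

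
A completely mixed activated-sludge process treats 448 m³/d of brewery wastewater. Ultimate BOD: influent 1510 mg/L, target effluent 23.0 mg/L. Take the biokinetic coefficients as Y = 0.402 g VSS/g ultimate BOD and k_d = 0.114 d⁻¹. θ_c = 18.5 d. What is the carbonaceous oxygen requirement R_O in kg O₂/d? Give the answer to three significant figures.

R_O ≈ 544 kg O₂/d

The observed yield is Y_obs = Y/(1 + k_d·θ_c) = 0.402 / (1 + 0.114 × 18.5) = 0.402 / 3.109 = 0.1293 g VSS per g ultimate BOD removed.
Mass of ultimate BOD removed per day: Q(S₀ − S) = 448 × 1487 g/m³ = 666.2 kg/d.
P_X = Y_obs·Q·(S₀ − S) = 0.1293 × 666.2 = 86.14 kg VSS/d.
R_O = Q·ΔS − 1.42 P_X = 666.2 − 122.3 = 543.9 kg O₂/d.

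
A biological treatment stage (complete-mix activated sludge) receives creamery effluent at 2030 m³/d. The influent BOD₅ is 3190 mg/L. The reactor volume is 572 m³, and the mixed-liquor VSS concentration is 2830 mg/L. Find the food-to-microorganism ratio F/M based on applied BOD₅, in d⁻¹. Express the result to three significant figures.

Food-to-microorganism ratio F/M = Q S₀ / (V X) = 2030 × 3190 / (572.0 × 2830) = 4.000 d⁻¹.

F/M ≈ 4.00 d⁻¹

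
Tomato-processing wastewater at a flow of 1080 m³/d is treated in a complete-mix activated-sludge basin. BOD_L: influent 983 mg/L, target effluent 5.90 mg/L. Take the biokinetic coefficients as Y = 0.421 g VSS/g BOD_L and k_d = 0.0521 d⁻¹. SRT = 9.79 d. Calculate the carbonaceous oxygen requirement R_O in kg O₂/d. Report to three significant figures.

The observed yield is Y_obs = Y/(1 + k_d·θ_c) = 0.421 / (1 + 0.0521 × 9.79) = 0.421 / 1.510 = 0.2788 g VSS per g BOD_L removed.
ΔS = 983 − 5.90 = 977.1 mg/L, so the substrate removal rate is 1080 × 977.1/1000 = 1055 kg BOD_L/d.
Biomass synthesised: P_X = Y_obs × 1055 = 294.2 kg VSS/d.
R_O = Q·(S₀ − S) − 1.42·P_X = 1055 − 1.42 × 294.2 = 637.5 kg O₂/d.

R_O ≈ 637 kg O₂/d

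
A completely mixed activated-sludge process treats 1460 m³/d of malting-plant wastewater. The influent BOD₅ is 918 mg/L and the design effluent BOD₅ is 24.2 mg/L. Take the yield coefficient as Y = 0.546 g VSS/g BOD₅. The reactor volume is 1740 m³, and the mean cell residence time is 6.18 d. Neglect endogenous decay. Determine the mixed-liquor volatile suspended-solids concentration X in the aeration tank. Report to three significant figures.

From V·X = Y·Q·(S₀ − S)·θ_c (decay neglected): X = 0.546 × 1460 × (918 − 24.2) × 6.18 / 1740 = 2531 mg/L.

X ≈ 2530 mg/L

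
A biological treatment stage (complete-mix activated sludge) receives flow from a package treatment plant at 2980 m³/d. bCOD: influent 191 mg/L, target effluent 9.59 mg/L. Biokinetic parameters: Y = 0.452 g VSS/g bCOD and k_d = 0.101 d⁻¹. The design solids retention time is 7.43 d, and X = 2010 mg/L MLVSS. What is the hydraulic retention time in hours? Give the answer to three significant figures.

τ ≈ 4.16 h

Rearranging the biomass balance for a CMAS with decay, V = Y·Q·ΔS·θ_c / [X·(1+k_d θ_c)] = 0.452 × 2980 × (191 − 9.59) × 7.43 / [2010 × (1 + 0.101 × 7.43)] = 1.82×10^6 / 3518 = 516.0 m³.
Hydraulic retention time τ = V/Q = 516.0 / 2980 = 0.1732 d = 4.156 h.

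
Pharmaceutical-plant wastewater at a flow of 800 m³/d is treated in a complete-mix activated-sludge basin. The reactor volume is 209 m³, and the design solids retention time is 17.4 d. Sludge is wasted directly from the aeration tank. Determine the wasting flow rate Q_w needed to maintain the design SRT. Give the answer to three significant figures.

Q_w ≈ 12.0 m³/d

For wasting at MLVSS concentration, Q_w = V/θ_c = 209.0/17.4 = 12.01 m³/d.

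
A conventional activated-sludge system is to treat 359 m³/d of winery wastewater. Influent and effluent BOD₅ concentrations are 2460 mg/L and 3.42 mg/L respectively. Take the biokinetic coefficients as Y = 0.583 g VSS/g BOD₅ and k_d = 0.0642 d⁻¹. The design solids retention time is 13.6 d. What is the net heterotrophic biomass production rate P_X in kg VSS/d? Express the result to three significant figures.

Y_obs = Y / (1 + k_d θ_c) = 0.583 / (1 + 0.0642 × 13.6) = 0.583 / 1.873 = 0.3112.
Q·(S₀ − S) = 359 × (2460 − 3.42) × 10⁻³ = 881.9 kg/d removed.
P_X = Y_obs · Q(S₀ − S) = 0.3112 × 881.9 = 274.5 kg VSS/d.

P_X ≈ 274 kg VSS/d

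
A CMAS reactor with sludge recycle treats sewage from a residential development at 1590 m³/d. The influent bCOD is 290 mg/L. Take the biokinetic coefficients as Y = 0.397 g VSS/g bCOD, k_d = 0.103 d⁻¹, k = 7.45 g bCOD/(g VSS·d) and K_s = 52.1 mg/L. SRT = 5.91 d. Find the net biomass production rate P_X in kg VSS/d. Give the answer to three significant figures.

P_X ≈ 112 kg VSS/d

For a completely mixed reactor with recycle the Lawrence–McCarty relation gives S = K_s·(1 + k_d·θ_c) / [θ_c·(Y·k − k_d) − 1] = 52.1 × (1 + 0.103 × 5.91) / [5.91 × (0.397 × 7.45 − 0.103) − 1] = 83.81 / 15.87 = 5.281 mg/L.
Correct the yield for decay: Y_obs = Y/(1 + k_d θ_c) = 0.397 / (1 + 0.103 × 5.91) = 0.397 / 1.609 = 0.2468.
Substrate removed = Q·(S₀ − S) = 1590 m³/d × (290 − 5.28) g/m³ = 4.53×10^5 g/d = 452.7 kg/d.
P_X = Y_obs · Q(S₀ − S) = 0.2468 × 452.7 = 111.7 kg VSS/d.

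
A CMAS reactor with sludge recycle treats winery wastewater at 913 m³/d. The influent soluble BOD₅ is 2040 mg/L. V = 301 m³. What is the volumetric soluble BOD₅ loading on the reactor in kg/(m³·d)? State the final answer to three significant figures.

L_v ≈ 6.19 kg soluble BOD₅/(m³·d)

L_v = Q S₀ / V = 913 × 2040 × 10⁻³ / 301.0 = 6.188 kg/(m³·d).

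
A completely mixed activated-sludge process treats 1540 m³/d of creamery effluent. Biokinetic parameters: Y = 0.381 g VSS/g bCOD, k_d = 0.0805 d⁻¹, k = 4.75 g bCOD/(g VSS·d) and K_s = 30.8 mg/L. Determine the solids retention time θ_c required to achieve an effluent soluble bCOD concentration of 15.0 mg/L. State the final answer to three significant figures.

At the target effluent, Y k S/(K_s+S) = 0.381×4.75×15.0/45.80 = 0.5927 d⁻¹.
Then 1/θ_c = μ − k_d = 0.5927 − 0.0805 = 0.5122 d⁻¹, giving θ_c = 1.952 d.

θ_c ≈ 1.95 d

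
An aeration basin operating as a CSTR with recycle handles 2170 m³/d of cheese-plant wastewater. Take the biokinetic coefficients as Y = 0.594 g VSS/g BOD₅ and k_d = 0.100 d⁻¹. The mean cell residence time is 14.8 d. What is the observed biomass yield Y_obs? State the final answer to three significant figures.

Y_obs = Y / (1 + k_d θ_c) = 0.594 / (1 + 0.100 × 14.8) = 0.594 / 2.480 = 0.2395.

Y_obs ≈ 0.240 g VSS/g BOD₅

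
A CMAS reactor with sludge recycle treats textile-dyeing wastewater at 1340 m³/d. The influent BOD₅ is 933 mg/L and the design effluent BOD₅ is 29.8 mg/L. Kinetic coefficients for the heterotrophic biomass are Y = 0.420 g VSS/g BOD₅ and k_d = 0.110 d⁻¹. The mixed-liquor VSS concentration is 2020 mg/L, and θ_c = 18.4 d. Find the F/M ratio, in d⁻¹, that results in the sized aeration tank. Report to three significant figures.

F/M ≈ 0.404 d⁻¹

Rearranging the biomass balance for a CMAS with decay, V = Y·Q·ΔS·θ_c / [X·(1+k_d θ_c)] = 0.420 × 1340 × (933 − 29.8) × 18.4 / [2020 × (1 + 0.110 × 18.4)] = 9.35×10^6 / 6108 = 1531 m³.
F/M = Q·S₀ / (V·X) = 1340 × 933 / (1531 × 2020) = 0.4042 g BOD₅·(g VSS·d)⁻¹.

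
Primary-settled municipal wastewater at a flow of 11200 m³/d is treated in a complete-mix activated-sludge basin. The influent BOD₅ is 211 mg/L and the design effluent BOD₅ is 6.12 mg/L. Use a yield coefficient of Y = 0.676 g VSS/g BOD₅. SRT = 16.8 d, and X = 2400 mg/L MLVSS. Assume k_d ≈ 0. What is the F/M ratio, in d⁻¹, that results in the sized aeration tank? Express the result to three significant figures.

Biomass mass balance (decay neglected): V·X = Y·Q·(S₀ − S)·θ_c, so V = 0.676 × 11200 × (211 − 6.12) × 16.8 / 2400 = 10858 m³.
Food-to-microorganism ratio F/M = Q S₀ / (V X) = 11200 × 211 / (10858 × 2400) = 0.09068 d⁻¹.

F/M ≈ 0.0907 d⁻¹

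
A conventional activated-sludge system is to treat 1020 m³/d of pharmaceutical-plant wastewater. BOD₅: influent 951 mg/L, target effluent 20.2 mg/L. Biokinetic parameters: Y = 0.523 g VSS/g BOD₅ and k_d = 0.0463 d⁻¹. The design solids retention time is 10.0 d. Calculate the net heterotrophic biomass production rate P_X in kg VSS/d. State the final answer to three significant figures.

Correct the yield for decay: Y_obs = Y/(1 + k_d θ_c) = 0.523 / (1 + 0.0463 × 10.0) = 0.523 / 1.463 = 0.3575.
Q·(S₀ − S) = 1020 × (951 − 20.2) × 10⁻³ = 949.4 kg/d removed.
So the net sludge growth is P_X = 0.3575 × 949.4 = 339.4 kg VSS/d.

P_X ≈ 339 kg VSS/d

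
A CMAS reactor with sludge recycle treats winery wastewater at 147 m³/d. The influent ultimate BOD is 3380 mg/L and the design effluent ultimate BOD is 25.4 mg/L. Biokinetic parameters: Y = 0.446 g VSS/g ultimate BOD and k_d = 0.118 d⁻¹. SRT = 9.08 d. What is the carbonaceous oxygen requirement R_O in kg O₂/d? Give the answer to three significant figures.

Observed yield with endogenous decay: Y_obs = Y / (1 + k_d·θ_c) = 0.446 / (1 + 0.118 × 9.08) = 0.446 / 2.071 = 0.2153 g VSS/g ultimate BOD.
Mass of ultimate BOD removed per day: Q(S₀ − S) = 147 × 3355 g/m³ = 493.1 kg/d.
Biomass synthesised: P_X = Y_obs × 493.1 = 106.2 kg VSS/d.
R_O = Q·ΔS − 1.42 P_X = 493.1 − 150.8 = 342.4 kg O₂/d.

R_O ≈ 342 kg O₂/d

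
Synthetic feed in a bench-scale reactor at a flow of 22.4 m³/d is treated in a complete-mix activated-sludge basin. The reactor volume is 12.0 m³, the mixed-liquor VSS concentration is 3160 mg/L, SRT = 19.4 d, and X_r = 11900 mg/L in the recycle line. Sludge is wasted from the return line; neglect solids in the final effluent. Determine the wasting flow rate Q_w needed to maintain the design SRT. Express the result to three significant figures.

Wasting from the return line (neglecting effluent solids): Q_w = V·X / (θ_c·X_r) = 12.00 × 3160 / (19.4 × 11900) = 0.1643 m³/d.

Q_w ≈ 0.164 m³/d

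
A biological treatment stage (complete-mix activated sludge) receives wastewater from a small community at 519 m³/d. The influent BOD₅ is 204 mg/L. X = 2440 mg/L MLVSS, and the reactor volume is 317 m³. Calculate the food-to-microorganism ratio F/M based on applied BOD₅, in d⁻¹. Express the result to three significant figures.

F/M ≈ 0.137 d⁻¹

F/M = Q·S₀ / (V·X) = 519 × 204 / (317.0 × 2440) = 0.1369 g BOD₅·(g VSS·d)⁻¹.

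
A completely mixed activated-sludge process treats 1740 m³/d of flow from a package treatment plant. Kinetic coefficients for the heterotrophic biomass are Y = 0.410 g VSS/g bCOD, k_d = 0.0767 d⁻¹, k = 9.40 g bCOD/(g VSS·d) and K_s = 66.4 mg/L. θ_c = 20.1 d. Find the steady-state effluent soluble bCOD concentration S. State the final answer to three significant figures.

S ≈ 2.25 mg/L

Effluent substrate depends only on kinetics and SRT: S = K_s(1 + k_d θ_c) / [θ_c(Yk − k_d) − 1] = 66.4 × (1 + 0.0767 × 20.1) / [20.1 × (0.410 × 9.40 − 0.0767) − 1] = 168.8 / 74.92 = 2.253 mg/L.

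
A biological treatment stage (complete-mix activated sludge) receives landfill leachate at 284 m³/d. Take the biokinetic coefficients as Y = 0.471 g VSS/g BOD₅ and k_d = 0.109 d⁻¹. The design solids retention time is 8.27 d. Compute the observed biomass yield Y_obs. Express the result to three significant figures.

Y_obs ≈ 0.248 g VSS/g BOD₅

Correct the yield for decay: Y_obs = Y/(1 + k_d θ_c) = 0.471 / (1 + 0.109 × 8.27) = 0.471 / 1.901 = 0.2477.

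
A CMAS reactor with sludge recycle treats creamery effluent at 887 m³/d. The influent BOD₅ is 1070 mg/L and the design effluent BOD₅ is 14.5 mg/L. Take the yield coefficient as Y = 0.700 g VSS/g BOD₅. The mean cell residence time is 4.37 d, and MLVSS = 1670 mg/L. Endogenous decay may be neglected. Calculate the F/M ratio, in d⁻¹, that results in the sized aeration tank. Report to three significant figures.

V·X = Y·Q·ΔS·θ_c gives V = 0.700 × 887 × (1070 − 14.5) × 4.37 / 1670 = 1715 m³.
F/M = Q·S₀ / (V·X) = 887 × 1070 / (1715 × 1670) = 0.3314 g BOD₅·(g VSS·d)⁻¹.

F/M ≈ 0.331 d⁻¹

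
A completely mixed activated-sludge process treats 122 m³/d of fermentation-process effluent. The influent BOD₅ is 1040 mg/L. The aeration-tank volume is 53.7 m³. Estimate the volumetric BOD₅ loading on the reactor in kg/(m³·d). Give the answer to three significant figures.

Applied BOD₅ load per unit volume = Q·S₀/V = (122 × 1040/1000)/53.70 = 2.363 kg BOD₅·m⁻³·d⁻¹.

L_v ≈ 2.36 kg BOD₅/(m³·d)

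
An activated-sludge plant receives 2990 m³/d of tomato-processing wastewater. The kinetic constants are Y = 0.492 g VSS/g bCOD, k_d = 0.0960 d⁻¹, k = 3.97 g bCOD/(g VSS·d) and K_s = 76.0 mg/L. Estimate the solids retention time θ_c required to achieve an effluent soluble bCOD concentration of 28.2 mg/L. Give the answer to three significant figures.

At the target effluent, Y k S/(K_s+S) = 0.492×3.97×28.2/104.2 = 0.5286 d⁻¹.
Then 1/θ_c = μ − k_d = 0.5286 − 0.0960 = 0.4326 d⁻¹, giving θ_c = 2.312 d.

θ_c ≈ 2.31 d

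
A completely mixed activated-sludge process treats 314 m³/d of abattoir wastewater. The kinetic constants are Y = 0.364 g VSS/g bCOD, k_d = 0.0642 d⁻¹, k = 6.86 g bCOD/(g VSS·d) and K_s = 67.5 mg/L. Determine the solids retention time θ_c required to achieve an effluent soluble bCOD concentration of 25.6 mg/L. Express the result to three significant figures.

Specific growth rate at S = 25.6 mg/L: μ = YkS/(K_s+S) = 0.364·6.86·25.6/(67.5+25.6) = 0.6866 d⁻¹.
θ_c = 1/(μ − k_d) = 1/(0.6866 − 0.0642) = 1/0.6224 = 1.607 d.

θ_c ≈ 1.61 d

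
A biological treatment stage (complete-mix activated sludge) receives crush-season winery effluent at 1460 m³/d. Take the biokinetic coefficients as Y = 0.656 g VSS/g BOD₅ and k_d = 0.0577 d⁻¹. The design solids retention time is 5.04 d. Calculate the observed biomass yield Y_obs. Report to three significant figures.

Y_obs = Y / (1 + k_d θ_c) = 0.656 / (1 + 0.0577 × 5.04) = 0.656 / 1.291 = 0.5082.

Y_obs ≈ 0.508 g VSS/g BOD₅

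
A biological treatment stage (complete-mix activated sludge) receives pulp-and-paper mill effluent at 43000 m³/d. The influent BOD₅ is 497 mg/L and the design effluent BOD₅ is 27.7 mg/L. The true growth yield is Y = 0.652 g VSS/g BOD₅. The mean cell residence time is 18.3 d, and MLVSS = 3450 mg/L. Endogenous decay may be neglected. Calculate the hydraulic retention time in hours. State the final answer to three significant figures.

With k_d = 0 the design equation reduces to V = Y Q (S₀−S) θ_c / X = 0.652 × 43000 × (497 − 27.7) × 18.3 / 3450 = 69791 m³.
Hydraulic retention time τ = V/Q = 69791 / 43000 = 1.623 d = 38.95 h.

τ ≈ 39.0 h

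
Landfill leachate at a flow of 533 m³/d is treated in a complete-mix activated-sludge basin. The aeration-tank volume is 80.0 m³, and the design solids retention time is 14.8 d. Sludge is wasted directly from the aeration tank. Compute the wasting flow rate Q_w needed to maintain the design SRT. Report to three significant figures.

For wasting at MLVSS concentration, Q_w = V/θ_c = 80.00/14.8 = 5.405 m³/d.

Q_w ≈ 5.41 m³/d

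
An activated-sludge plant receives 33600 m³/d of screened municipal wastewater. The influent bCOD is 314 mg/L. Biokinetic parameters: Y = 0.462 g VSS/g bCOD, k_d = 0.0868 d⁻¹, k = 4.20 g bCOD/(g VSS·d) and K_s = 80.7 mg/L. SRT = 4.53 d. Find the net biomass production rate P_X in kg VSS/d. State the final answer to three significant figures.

For a completely mixed reactor with recycle the Lawrence–McCarty relation gives S = K_s·(1 + k_d·θ_c) / [θ_c·(Y·k − k_d) − 1] = 80.7 × (1 + 0.0868 × 4.53) / [4.53 × (0.462 × 4.20 − 0.0868) − 1] = 112.4 / 7.397 = 15.20 mg/L.
Y_obs = Y / (1 + k_d θ_c) = 0.462 / (1 + 0.0868 × 4.53) = 0.462 / 1.393 = 0.3316.
ΔS = 314 − 15.2 = 298.8 mg/L, so the substrate removal rate is 33600 × 298.8/1000 = 10040 kg bCOD/d.
Biomass produced: P_X = Y_obs·Q·ΔS = 0.3316 × 10040 ≈ 3329 kg VSS/d.

P_X ≈ 3330 kg VSS/d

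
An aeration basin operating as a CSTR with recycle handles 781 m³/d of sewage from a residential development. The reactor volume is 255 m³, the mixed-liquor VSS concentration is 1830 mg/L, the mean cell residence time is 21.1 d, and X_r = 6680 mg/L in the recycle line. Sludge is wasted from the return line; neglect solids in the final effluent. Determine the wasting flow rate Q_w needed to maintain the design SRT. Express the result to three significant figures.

Wasting from the return line (neglecting effluent solids): Q_w = V·X / (θ_c·X_r) = 255.0 × 1830 / (21.1 × 6680) = 3.311 m³/d.

Q_w ≈ 3.31 m³/d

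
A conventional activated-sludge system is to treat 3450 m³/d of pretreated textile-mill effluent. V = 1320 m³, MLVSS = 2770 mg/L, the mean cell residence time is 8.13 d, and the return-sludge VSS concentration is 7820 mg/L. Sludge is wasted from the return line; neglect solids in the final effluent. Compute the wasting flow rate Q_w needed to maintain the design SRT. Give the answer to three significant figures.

Q_w = (V·X)/(θ_c X_r) = 1320 × 2770 / (8.13 × 7820) = 57.51 m³/d.

Q_w ≈ 57.5 m³/d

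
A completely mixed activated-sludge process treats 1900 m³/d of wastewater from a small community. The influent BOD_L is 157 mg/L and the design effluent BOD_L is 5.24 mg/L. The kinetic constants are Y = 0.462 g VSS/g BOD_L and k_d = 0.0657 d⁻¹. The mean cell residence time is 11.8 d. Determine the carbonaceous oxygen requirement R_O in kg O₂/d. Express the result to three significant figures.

R_O ≈ 182 kg O₂/d

Correct the yield for decay: Y_obs = Y/(1 + k_d θ_c) = 0.462 / (1 + 0.0657 × 11.8) = 0.462 / 1.775 = 0.2602.
Q·(S₀ − S) = 1900 × (157 − 5.24) × 10⁻³ = 288.3 kg/d removed.
P_X = Y_obs·Q·(S₀ − S) = 0.2602 × 288.3 = 75.04 kg VSS/d.
Carbonaceous O₂ demand = substrate oxidised − cell-mass equivalent = 288.3 − 1.42 × 75.04 = 181.8 kg O₂/d.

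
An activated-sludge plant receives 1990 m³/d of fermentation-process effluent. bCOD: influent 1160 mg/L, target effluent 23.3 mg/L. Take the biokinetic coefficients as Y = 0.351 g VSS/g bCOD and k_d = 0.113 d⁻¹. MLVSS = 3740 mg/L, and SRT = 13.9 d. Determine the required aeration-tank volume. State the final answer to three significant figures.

From the SRT design equation V = Y Q (S₀−S) θ_c / [X (1 + k_d θ_c)] = 0.351 × 1990 × (1160 − 23.3) × 13.9 / [3740 × (1 + 0.113 × 13.9)] = 1.1×10^7 / 9614 = 1148 m³.

V ≈ 1150 m³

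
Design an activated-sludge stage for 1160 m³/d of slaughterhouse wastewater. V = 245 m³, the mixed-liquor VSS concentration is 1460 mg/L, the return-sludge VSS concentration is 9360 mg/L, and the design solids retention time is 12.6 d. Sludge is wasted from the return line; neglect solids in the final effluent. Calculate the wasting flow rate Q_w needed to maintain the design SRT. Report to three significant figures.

Q_w ≈ 3.03 m³/d

Wasting from the return line (neglecting effluent solids): Q_w = V·X / (θ_c·X_r) = 245.0 × 1460 / (12.6 × 9360) = 3.033 m³/d.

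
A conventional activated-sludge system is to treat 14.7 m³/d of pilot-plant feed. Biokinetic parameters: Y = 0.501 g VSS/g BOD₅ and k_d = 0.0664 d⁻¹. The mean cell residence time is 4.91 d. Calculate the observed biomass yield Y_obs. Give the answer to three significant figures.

Y_obs ≈ 0.378 g VSS/g BOD₅

Observed yield with endogenous decay: Y_obs = Y / (1 + k_d·θ_c) = 0.501 / (1 + 0.0664 × 4.91) = 0.501 / 1.326 = 0.3778 g VSS/g BOD₅.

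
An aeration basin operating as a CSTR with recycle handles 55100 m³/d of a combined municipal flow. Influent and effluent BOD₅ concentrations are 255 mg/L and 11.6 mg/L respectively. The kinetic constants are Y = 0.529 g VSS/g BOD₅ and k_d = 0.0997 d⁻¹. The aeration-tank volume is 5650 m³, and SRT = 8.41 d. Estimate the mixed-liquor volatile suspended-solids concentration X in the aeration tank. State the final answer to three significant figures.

X = Y·Q·ΔS·θ_c / [V·(1 + k_d θ_c)] = 0.529 × 55100 × (255 − 11.6) × 8.41 / [5650 × (1 + 0.0997 × 8.41)] = 5744 mg/L.

X ≈ 5740 mg/L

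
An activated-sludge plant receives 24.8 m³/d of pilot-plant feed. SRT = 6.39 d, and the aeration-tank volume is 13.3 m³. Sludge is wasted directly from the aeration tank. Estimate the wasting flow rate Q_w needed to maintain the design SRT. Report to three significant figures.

Wasting from the aeration tank: Q_w = V / θ_c = 13.30 / 6.39 = 2.081 m³/d.

Q_w ≈ 2.08 m³/d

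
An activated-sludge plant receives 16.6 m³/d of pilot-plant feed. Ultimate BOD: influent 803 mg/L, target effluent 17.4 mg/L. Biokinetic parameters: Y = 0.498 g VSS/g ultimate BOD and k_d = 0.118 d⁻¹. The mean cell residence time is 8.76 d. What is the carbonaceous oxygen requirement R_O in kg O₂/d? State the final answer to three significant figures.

Correct the yield for decay: Y_obs = Y/(1 + k_d θ_c) = 0.498 / (1 + 0.118 × 8.76) = 0.498 / 2.034 = 0.2449.
ΔS = 803 − 17.4 = 785.6 mg/L, so the substrate removal rate is 16.6 × 785.6/1000 = 13.04 kg ultimate BOD/d.
Biomass synthesised: P_X = Y_obs × 13.04 = 3.193 kg VSS/d.
R_O = Q·(S₀ − S) − 1.42·P_X = 13.04 − 1.42 × 3.193 = 8.506 kg O₂/d.

R_O ≈ 8.51 kg O₂/d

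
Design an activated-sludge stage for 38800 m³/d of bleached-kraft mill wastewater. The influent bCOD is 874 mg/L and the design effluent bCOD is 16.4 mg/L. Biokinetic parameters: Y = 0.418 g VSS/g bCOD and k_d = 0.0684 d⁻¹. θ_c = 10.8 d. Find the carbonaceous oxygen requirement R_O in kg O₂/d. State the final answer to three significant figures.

R_O ≈ 21900 kg O₂/d

The observed yield is Y_obs = Y/(1 + k_d·θ_c) = 0.418 / (1 + 0.0684 × 10.8) = 0.418 / 1.739 = 0.2404 g VSS per g bCOD removed.
Substrate removed = Q·(S₀ − S) = 38800 m³/d × (874 − 16.4) g/m³ = 3.33×10^7 g/d = 33275 kg/d.
P_X = Y_obs·Q·(S₀ − S) = 0.2404 × 33275 = 8000 kg VSS/d.
Carbonaceous O₂ demand = substrate oxidised − cell-mass equivalent = 33275 − 1.42 × 8000 = 21916 kg O₂/d.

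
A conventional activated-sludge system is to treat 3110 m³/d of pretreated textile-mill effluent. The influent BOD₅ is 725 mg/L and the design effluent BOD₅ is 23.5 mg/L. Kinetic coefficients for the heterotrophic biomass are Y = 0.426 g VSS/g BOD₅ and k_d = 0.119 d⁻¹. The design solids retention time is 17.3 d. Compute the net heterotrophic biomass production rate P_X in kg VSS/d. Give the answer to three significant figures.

Y_obs = Y / (1 + k_d θ_c) = 0.426 / (1 + 0.119 × 17.3) = 0.426 / 3.059 = 0.1393.
Mass of BOD₅ removed per day: Q(S₀ − S) = 3110 × 701.5 g/m³ = 2182 kg/d.
Net biomass production P_X = Y_obs × Q·(S₀ − S) = 0.1393 × 2182 = 303.9 kg VSS/d.

P_X ≈ 304 kg VSS/d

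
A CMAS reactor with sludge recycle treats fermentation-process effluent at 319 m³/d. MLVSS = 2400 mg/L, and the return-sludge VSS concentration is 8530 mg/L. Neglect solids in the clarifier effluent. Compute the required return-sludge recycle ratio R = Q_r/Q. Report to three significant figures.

R = Q_r/Q = X/(X_r − X) = 2400 / (8530 − 2400) = 0.3915.

R ≈ 0.392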